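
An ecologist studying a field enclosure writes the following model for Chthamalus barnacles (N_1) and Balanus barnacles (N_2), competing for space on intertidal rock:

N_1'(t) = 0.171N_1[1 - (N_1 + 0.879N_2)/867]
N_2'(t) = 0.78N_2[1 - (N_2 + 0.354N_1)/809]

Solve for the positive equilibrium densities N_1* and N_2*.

N_1* ≈ 226, N_2* ≈ 729

Setting both brackets to zero gives the nullclines N_1 + 0.879N_2 = 867 and 0.354N_1 + N_2 = 809.
Substituting N_2 = 809 - 0.354N_1 into the first: N_1(1 - 0.879·0.354) = 867 - 0.879·809.
So N_1* = 156/0.689 = 226, and then N_2* = 809 - 0.354·226 = 729.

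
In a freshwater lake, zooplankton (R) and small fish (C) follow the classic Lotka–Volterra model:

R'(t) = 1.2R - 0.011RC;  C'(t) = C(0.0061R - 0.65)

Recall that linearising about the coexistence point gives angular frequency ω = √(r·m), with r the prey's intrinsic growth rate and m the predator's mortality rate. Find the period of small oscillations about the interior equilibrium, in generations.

T ≈ 7.11 generations

Here r = 1.2 and m = 0.65, so r·m = 0.78.
ω = √0.78 = 0.883 per generation, hence T = 2π/ω ≈ 7.11 generations.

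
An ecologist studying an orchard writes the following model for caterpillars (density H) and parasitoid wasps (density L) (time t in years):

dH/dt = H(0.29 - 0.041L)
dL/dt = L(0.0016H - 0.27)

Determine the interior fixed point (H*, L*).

Set dL/dt = 0 with L > 0: 0.0016H - 0.27 = 0, so H* = 0.27/0.0016 = 169.
Set dH/dt = 0 with H > 0: 0.29 - 0.041L = 0, so L* = 0.29/0.041 = 7.07.

H* ≈ 169, L* ≈ 7.07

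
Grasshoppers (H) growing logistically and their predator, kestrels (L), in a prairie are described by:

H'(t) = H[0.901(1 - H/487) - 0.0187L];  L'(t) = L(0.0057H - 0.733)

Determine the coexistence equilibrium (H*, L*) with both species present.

H* ≈ 129, L* ≈ 35.5

From dL/dt = 0 with L > 0: 0.0057H* = 0.733, so H* = 129.
Substitute into dH/dt = 0: 0.901(1 - 129/487) = 0.0187L*.
The bracket is 0.736, giving L* = 0.663/0.0187 = 35.5.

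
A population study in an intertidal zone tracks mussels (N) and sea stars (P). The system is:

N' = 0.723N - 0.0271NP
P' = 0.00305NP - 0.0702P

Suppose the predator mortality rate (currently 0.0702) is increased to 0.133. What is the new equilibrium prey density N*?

N* ≈ 43.6

At the interior fixed point, setting dP/dt = 0 with P > 0 fixes N* = (predator death rate)/(NP coefficient) — independent of the other coefficients.
With the change, N* = 0.133/0.00305 = 43.6; it rises from 23.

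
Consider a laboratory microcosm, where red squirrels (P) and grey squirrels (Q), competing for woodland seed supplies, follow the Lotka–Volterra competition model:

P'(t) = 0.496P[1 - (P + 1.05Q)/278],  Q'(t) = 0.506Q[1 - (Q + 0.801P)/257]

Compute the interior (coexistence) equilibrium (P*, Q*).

Setting both brackets to zero gives the nullclines P + 1.05Q = 278 and 0.801P + Q = 257.
Substituting Q = 257 - 0.801P into the first: P(1 - 1.05·0.801) = 278 - 1.05·257.
So P* = 8.15/0.159 = 51.3, and then Q* = 257 - 0.801·51.3 = 216.

P* ≈ 51.3, Q* ≈ 216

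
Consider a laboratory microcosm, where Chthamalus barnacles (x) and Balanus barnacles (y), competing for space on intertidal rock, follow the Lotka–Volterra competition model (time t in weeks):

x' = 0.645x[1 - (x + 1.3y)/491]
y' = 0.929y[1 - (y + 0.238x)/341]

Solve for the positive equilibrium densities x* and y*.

x* ≈ 69.1, y* ≈ 325

Setting both brackets to zero gives the nullclines x + 1.3y = 491 and 0.238x + y = 341.
Substituting y = 341 - 0.238x into the first: x(1 - 1.3·0.238) = 491 - 1.3·341.
So x* = 47.7/0.691 = 69.1, and then y* = 341 - 0.238·69.1 = 325.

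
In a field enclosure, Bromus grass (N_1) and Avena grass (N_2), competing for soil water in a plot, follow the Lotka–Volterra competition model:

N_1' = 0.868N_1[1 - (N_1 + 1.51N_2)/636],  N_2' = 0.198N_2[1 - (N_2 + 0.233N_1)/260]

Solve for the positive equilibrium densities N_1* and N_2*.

N_1* ≈ 376, N_2* ≈ 173

Setting both brackets to zero gives the nullclines N_1 + 1.51N_2 = 636 and 0.233N_1 + N_2 = 260.
Substituting N_2 = 260 - 0.233N_1 into the first: N_1(1 - 1.51·0.233) = 636 - 1.51·260.
So N_1* = 243/0.648 = 376, and then N_2* = 260 - 0.233·376 = 173.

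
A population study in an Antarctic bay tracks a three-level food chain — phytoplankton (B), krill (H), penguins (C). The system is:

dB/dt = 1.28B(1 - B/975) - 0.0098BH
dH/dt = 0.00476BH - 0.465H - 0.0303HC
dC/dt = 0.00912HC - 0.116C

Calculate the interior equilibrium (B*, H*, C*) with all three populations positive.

B* ≈ 880, H* ≈ 12.7, C* ≈ 123

From dC/dt = 0: 0.00912H* = 0.116, so H* = 12.7.
From dB/dt = 0: 1.28(1 - B*/975) = 0.0098·12.7, giving B* = 975·(1 - 0.0974) = 880.
From dH/dt = 0: 0.00476·880 - 0.465 = 0.0303C*, so C* = 3.72/0.0303 = 123.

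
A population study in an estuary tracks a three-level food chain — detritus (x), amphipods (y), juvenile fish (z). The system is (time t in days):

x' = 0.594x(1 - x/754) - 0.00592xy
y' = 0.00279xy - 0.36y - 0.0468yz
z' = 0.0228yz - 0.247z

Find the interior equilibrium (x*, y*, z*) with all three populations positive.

x* ≈ 673, y* ≈ 10.8, z* ≈ 32.4

From dz/dt = 0: 0.0228y* = 0.247, so y* = 10.8.
From dx/dt = 0: 0.594(1 - x*/754) = 0.00592·10.8, giving x* = 754·(1 - 0.108) = 673.
From dy/dt = 0: 0.00279·673 - 0.36 = 0.0468z*, so z* = 1.52/0.0468 = 32.4.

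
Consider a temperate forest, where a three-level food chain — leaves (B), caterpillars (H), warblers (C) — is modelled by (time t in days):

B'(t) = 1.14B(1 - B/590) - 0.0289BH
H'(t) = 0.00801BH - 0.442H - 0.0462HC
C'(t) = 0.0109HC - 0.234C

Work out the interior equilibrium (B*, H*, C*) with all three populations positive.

From dC/dt = 0: 0.0109H* = 0.234, so H* = 21.5.
From dB/dt = 0: 1.14(1 - B*/590) = 0.0289·21.5, giving B* = 590·(1 - 0.544) = 269.
From dH/dt = 0: 0.00801·269 - 0.442 = 0.0462C*, so C* = 1.71/0.0462 = 37.1.

B* ≈ 269, H* ≈ 21.5, C* ≈ 37.1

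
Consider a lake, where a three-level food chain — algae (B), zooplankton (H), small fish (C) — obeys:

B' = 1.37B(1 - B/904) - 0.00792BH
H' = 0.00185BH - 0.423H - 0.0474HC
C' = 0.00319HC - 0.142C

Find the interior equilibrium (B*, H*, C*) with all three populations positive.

B* ≈ 671, H* ≈ 44.5, C* ≈ 17.3

From dC/dt = 0: 0.00319H* = 0.142, so H* = 44.5.
From dB/dt = 0: 1.37(1 - B*/904) = 0.00792·44.5, giving B* = 904·(1 - 0.257) = 671.
From dH/dt = 0: 0.00185·671 - 0.423 = 0.0474C*, so C* = 0.819/0.0474 = 17.3.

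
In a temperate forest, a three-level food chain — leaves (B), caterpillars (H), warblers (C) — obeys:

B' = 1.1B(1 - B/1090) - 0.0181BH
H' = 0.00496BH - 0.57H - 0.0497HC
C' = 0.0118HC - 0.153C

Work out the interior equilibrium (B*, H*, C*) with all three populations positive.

B* ≈ 857, H* ≈ 13, C* ≈ 74.1

From dC/dt = 0: 0.0118H* = 0.153, so H* = 13.
From dB/dt = 0: 1.1(1 - B*/1090) = 0.0181·13, giving B* = 1090·(1 - 0.213) = 857.
From dH/dt = 0: 0.00496·857 - 0.57 = 0.0497C*, so C* = 3.68/0.0497 = 74.1.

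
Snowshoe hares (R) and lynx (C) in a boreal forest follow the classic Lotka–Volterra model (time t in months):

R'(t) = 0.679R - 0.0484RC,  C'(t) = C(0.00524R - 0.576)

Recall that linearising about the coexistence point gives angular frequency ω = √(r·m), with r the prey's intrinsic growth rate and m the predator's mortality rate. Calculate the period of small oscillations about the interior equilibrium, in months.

Here r = 0.679 and m = 0.576, so r·m = 0.391.
ω = √0.391 = 0.625 per month, hence T = 2π/ω ≈ 10 months.

T ≈ 10 months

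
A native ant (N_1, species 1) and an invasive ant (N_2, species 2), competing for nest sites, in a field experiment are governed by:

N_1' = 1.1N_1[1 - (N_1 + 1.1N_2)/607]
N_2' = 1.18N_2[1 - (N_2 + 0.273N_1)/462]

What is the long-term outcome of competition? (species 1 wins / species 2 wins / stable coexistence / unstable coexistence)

stable coexistence

Compare the nullcline intercepts: K1/α12 = 607/1.1 = 552 > K2 = 462; K2/α21 = 462/0.273 = 1690 > K1 = 607.
Since both inequalities hold, each species can invade when rare, so the interior equilibrium is stable.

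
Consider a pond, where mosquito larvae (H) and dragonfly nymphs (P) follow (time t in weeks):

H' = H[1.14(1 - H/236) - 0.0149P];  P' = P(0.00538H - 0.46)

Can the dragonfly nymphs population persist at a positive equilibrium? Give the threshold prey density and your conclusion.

Threshold H = 85.5; K > 85.5, so yes, the predator persists.

The predator equation gives dP/dt > 0 only when H > 0.46/0.00538 = 85.5.
Without the predator, H → K = 236. Since 236 > 85.5, the predator can invade and persist.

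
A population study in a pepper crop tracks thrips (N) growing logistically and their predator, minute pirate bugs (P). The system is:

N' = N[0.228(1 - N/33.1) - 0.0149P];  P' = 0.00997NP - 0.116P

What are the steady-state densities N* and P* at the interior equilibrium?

From dP/dt = 0 with P > 0: 0.00997N* = 0.116, so N* = 11.6.
Substitute into dN/dt = 0: 0.228(1 - 11.6/33.1) = 0.0149P*.
The bracket is 0.648, giving P* = 0.148/0.0149 = 9.92.

N* ≈ 11.6, P* ≈ 9.92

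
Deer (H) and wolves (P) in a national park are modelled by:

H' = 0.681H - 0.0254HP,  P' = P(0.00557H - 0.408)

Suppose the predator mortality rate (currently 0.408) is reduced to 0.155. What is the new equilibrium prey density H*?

H* ≈ 27.8

At the interior fixed point, setting dP/dt = 0 with P > 0 fixes H* = (predator death rate)/(HP coefficient) — independent of the other coefficients.
With the change, H* = 0.155/0.00557 = 27.8; it falls from 73.2.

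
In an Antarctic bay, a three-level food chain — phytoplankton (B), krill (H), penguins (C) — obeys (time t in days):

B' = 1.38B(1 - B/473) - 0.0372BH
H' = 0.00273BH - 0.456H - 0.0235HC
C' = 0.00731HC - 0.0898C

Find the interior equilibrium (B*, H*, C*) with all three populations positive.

B* ≈ 316, H* ≈ 12.3, C* ≈ 17.3

From dC/dt = 0: 0.00731H* = 0.0898, so H* = 12.3.
From dB/dt = 0: 1.38(1 - B*/473) = 0.0372·12.3, giving B* = 473·(1 - 0.331) = 316.
From dH/dt = 0: 0.00273·316 - 0.456 = 0.0235C*, so C* = 0.408/0.0235 = 17.3.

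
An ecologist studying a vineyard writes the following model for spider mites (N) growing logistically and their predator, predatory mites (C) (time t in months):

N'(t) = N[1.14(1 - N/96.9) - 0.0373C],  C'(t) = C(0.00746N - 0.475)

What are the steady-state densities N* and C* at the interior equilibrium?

N* ≈ 63.7, C* ≈ 10.5

From dC/dt = 0 with C > 0: 0.00746N* = 0.475, so N* = 63.7.
Substitute into dN/dt = 0: 1.14(1 - 63.7/96.9) = 0.0373C*.
The bracket is 0.343, giving C* = 0.391/0.0373 = 10.5.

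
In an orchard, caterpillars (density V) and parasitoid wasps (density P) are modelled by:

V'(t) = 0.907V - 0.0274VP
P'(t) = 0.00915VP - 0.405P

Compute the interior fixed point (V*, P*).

V* ≈ 44.3, P* ≈ 33.1

Set dP/dt = 0 with P > 0: 0.00915V - 0.405 = 0, so V* = 0.405/0.00915 = 44.3.
Set dV/dt = 0 with V > 0: 0.907 - 0.0274P = 0, so P* = 0.907/0.0274 = 33.1.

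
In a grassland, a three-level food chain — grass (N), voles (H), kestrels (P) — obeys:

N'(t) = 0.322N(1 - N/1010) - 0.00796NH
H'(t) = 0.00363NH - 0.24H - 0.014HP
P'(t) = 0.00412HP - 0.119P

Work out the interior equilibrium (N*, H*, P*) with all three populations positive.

From dP/dt = 0: 0.00412H* = 0.119, so H* = 28.9.
From dN/dt = 0: 0.322(1 - N*/1010) = 0.00796·28.9, giving N* = 1010·(1 - 0.714) = 289.
From dH/dt = 0: 0.00363·289 - 0.24 = 0.014P*, so P* = 0.809/0.014 = 57.8.

N* ≈ 289, H* ≈ 28.9, P* ≈ 57.8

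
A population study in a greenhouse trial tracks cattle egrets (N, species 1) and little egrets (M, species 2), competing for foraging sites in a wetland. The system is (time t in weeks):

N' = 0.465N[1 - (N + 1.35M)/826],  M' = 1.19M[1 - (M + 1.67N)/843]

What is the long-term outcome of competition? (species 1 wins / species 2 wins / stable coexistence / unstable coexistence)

Compare the nullcline intercepts: K1/α12 = 826/1.35 = 612 < K2 = 843; K2/α21 = 843/1.67 = 505 < K1 = 826.
Since both are reversed, neither can invade when rare; the interior point is a saddle.

unstable coexistence (outcome depends on initial conditions)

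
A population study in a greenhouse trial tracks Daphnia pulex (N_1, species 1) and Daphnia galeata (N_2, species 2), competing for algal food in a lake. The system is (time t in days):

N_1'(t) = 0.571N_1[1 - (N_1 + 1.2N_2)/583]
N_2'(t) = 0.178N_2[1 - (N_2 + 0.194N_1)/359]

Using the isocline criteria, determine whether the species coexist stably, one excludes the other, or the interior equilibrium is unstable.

stable coexistence

Compare the nullcline intercepts: K1/α12 = 583/1.2 = 486 > K2 = 359; K2/α21 = 359/0.194 = 1850 > K1 = 583.
Since both inequalities hold, each species can invade when rare, so the interior equilibrium is stable.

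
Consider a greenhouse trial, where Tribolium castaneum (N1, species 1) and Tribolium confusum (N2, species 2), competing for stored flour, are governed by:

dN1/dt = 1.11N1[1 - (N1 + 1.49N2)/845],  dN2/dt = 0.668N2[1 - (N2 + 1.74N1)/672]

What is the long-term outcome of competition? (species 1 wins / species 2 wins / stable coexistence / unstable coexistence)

unstable coexistence (outcome depends on initial conditions)

Compare the nullcline intercepts: K1/α12 = 845/1.49 = 567 < K2 = 672; K2/α21 = 672/1.74 = 386 < K1 = 845.
Since both are reversed, neither can invade when rare; the interior point is a saddle.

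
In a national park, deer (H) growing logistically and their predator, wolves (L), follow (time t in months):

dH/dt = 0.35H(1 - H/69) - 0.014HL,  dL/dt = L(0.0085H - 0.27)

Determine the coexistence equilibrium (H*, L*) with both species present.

From dL/dt = 0 with L > 0: 0.0085H* = 0.27, so H* = 31.8.
Substitute into dH/dt = 0: 0.35(1 - 31.8/69) = 0.014L*.
The bracket is 0.54, giving L* = 0.189/0.014 = 13.5.

H* ≈ 31.8, L* ≈ 13.5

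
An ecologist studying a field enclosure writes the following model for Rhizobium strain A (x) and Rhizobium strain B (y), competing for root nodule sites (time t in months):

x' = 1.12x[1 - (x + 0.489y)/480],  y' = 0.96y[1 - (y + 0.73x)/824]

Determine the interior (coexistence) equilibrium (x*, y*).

Setting both brackets to zero gives the nullclines x + 0.489y = 480 and 0.73x + y = 824.
Substituting y = 824 - 0.73x into the first: x(1 - 0.489·0.73) = 480 - 0.489·824.
So x* = 77.1/0.643 = 120, and then y* = 824 - 0.73·120 = 737.

x* ≈ 120, y* ≈ 737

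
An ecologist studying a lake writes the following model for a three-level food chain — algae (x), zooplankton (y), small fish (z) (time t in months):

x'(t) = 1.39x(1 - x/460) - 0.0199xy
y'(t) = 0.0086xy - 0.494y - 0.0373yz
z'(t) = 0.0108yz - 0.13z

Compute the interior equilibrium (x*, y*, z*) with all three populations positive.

x* ≈ 381, y* ≈ 12, z* ≈ 74.5

From dz/dt = 0: 0.0108y* = 0.13, so y* = 12.
From dx/dt = 0: 1.39(1 - x*/460) = 0.0199·12, giving x* = 460·(1 - 0.172) = 381.
From dy/dt = 0: 0.0086·381 - 0.494 = 0.0373z*, so z* = 2.78/0.0373 = 74.5.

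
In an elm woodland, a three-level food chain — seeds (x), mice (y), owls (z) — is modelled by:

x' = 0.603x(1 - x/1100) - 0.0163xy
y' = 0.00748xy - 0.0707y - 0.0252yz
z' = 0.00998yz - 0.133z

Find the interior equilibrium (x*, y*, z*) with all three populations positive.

x* ≈ 704, y* ≈ 13.3, z* ≈ 206

From dz/dt = 0: 0.00998y* = 0.133, so y* = 13.3.
From dx/dt = 0: 0.603(1 - x*/1100) = 0.0163·13.3, giving x* = 1100·(1 - 0.36) = 704.
From dy/dt = 0: 0.00748·704 - 0.0707 = 0.0252z*, so z* = 5.19/0.0252 = 206.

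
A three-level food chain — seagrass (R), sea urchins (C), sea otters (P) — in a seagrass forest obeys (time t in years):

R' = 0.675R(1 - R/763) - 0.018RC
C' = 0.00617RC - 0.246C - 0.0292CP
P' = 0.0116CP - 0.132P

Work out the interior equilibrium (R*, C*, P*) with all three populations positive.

From dP/dt = 0: 0.0116C* = 0.132, so C* = 11.4.
From dR/dt = 0: 0.675(1 - R*/763) = 0.018·11.4, giving R* = 763·(1 - 0.303) = 531.
From dC/dt = 0: 0.00617·531 - 0.246 = 0.0292P*, so P* = 3.03/0.0292 = 104.

R* ≈ 531, C* ≈ 11.4, P* ≈ 104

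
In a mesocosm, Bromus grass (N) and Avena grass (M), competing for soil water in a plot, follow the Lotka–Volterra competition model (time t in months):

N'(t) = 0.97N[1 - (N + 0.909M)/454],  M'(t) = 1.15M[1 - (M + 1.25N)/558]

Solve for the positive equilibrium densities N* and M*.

Setting both brackets to zero gives the nullclines N + 0.909M = 454 and 1.25N + M = 558.
Substituting M = 558 - 1.25N into the first: N(1 - 0.909·1.25) = 454 - 0.909·558.
So N* = -53.2/-0.136 = 391, and then M* = 558 - 1.25·391 = 69.7.

N* ≈ 391, M* ≈ 69.7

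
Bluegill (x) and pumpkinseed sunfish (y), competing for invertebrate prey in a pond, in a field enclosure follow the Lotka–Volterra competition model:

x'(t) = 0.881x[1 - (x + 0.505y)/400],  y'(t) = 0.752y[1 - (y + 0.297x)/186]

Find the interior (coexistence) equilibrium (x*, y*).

Setting both brackets to zero gives the nullclines x + 0.505y = 400 and 0.297x + y = 186.
Substituting y = 186 - 0.297x into the first: x(1 - 0.505·0.297) = 400 - 0.505·186.
So x* = 306/0.85 = 360, and then y* = 186 - 0.297·360 = 79.1.

x* ≈ 360, y* ≈ 79.1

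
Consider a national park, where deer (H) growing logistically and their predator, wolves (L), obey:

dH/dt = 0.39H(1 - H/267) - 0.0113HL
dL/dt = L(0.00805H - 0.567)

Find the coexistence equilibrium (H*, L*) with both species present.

From dL/dt = 0 with L > 0: 0.00805H* = 0.567, so H* = 70.4.
Substitute into dH/dt = 0: 0.39(1 - 70.4/267) = 0.0113L*.
The bracket is 0.736, giving L* = 0.287/0.0113 = 25.4.

H* ≈ 70.4, L* ≈ 25.4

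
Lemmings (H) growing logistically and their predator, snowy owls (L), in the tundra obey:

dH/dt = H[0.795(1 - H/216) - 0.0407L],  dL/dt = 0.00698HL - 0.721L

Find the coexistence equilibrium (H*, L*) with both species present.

H* ≈ 103, L* ≈ 10.2

From dL/dt = 0 with L > 0: 0.00698H* = 0.721, so H* = 103.
Substitute into dH/dt = 0: 0.795(1 - 103/216) = 0.0407L*.
The bracket is 0.522, giving L* = 0.415/0.0407 = 10.2.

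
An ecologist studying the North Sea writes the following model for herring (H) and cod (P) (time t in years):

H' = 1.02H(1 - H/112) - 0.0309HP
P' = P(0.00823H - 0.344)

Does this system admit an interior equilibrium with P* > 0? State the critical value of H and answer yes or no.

The predator equation gives dP/dt > 0 only when H > 0.344/0.00823 = 41.8.
Without the predator, H → K = 112. Since 112 > 41.8, the predator can invade and persist.

Threshold H = 41.8; K > 41.8, so yes, the predator persists.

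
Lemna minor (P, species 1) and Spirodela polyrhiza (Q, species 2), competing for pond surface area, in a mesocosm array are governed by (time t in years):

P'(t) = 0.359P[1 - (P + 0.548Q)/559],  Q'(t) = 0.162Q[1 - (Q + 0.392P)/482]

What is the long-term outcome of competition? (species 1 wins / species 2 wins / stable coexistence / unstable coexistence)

stable coexistence

Compare the nullcline intercepts: K1/α12 = 559/0.548 = 1020 > K2 = 482; K2/α21 = 482/0.392 = 1230 > K1 = 559.
Since both inequalities hold, each species can invade when rare, so the interior equilibrium is stable.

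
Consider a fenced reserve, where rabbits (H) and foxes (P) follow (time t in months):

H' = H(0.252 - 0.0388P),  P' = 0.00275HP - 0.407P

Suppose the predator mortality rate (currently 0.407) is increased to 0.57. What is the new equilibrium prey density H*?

At the interior fixed point, setting dP/dt = 0 with P > 0 fixes H* = (predator death rate)/(HP coefficient) — independent of the other coefficients.
With the change, H* = 0.57/0.00275 = 207; it rises from 148.

H* ≈ 207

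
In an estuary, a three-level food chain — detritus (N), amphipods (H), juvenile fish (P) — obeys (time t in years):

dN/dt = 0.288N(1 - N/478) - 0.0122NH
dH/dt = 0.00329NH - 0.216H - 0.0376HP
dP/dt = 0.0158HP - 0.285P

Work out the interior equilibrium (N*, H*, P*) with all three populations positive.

N* ≈ 113, H* ≈ 18, P* ≈ 4.12

From dP/dt = 0: 0.0158H* = 0.285, so H* = 18.
From dN/dt = 0: 0.288(1 - N*/478) = 0.0122·18, giving N* = 478·(1 - 0.764) = 113.
From dH/dt = 0: 0.00329·113 - 0.216 = 0.0376P*, so P* = 0.155/0.0376 = 4.12.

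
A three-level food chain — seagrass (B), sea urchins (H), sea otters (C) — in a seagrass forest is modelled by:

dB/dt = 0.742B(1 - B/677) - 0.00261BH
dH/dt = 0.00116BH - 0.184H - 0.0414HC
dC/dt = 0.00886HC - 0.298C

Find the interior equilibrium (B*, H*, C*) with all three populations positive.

B* ≈ 597, H* ≈ 33.6, C* ≈ 12.3

From dC/dt = 0: 0.00886H* = 0.298, so H* = 33.6.
From dB/dt = 0: 0.742(1 - B*/677) = 0.00261·33.6, giving B* = 677·(1 - 0.118) = 597.
From dH/dt = 0: 0.00116·597 - 0.184 = 0.0414C*, so C* = 0.508/0.0414 = 12.3.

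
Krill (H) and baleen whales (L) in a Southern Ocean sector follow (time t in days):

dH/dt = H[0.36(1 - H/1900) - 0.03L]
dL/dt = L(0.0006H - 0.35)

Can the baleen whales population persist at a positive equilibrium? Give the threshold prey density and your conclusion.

The predator equation gives dL/dt > 0 only when H > 0.35/0.0006 = 583.
Without the predator, H → K = 1900. Since 1900 > 583, the predator can invade and persist.

Threshold H = 583; K > 583, so yes, the predator persists.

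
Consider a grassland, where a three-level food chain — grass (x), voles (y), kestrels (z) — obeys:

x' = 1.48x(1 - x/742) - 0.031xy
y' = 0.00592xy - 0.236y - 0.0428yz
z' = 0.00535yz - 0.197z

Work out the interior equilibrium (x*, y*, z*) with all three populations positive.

From dz/dt = 0: 0.00535y* = 0.197, so y* = 36.8.
From dx/dt = 0: 1.48(1 - x*/742) = 0.031·36.8, giving x* = 742·(1 - 0.771) = 170.
From dy/dt = 0: 0.00592·170 - 0.236 = 0.0428z*, so z* = 0.769/0.0428 = 18.

x* ≈ 170, y* ≈ 36.8, z* ≈ 18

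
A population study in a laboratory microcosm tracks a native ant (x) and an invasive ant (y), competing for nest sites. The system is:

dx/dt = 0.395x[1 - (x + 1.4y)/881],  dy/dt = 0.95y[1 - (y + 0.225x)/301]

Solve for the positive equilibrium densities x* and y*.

Setting both brackets to zero gives the nullclines x + 1.4y = 881 and 0.225x + y = 301.
Substituting y = 301 - 0.225x into the first: x(1 - 1.4·0.225) = 881 - 1.4·301.
So x* = 460/0.685 = 671, and then y* = 301 - 0.225·671 = 150.

x* ≈ 671, y* ≈ 150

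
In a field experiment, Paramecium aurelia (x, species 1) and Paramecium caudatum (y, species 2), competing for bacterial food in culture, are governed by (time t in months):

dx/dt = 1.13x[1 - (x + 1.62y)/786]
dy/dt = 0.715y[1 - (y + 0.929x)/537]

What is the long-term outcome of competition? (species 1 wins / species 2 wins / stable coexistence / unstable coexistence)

unstable coexistence (outcome depends on initial conditions)

Compare the nullcline intercepts: K1/α12 = 786/1.62 = 485 < K2 = 537; K2/α21 = 537/0.929 = 578 < K1 = 786.
Since both are reversed, neither can invade when rare; the interior point is a saddle.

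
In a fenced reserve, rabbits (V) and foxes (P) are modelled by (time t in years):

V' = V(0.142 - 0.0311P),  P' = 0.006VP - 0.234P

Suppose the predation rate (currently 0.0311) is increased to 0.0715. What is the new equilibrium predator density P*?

P* ≈ 1.99

At the interior fixed point, setting dV/dt = 0 with V > 0 fixes P* = (prey growth rate)/(VP coefficient) — independent of the other coefficients.
With the change, P* = 0.142/0.0715 = 1.99; it falls from 4.57.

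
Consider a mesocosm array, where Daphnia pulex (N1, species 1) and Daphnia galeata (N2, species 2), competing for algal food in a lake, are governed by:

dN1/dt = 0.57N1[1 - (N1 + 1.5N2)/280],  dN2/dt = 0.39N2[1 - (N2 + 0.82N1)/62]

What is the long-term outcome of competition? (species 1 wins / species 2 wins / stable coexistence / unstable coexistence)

species 1 excludes species 2

Compare the nullcline intercepts: K1/α12 = 280/1.5 = 187 > K2 = 62; K2/α21 = 62/0.82 = 75.6 < K1 = 280.
Since the inequalities point opposite ways, species 1 can invade but species 2 cannot.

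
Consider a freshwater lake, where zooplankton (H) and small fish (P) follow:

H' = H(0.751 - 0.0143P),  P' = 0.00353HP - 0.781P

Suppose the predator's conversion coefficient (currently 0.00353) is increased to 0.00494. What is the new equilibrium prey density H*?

At the interior fixed point, setting dP/dt = 0 with P > 0 fixes H* = (predator death rate)/(HP coefficient) — independent of the other coefficients.
With the change, H* = 0.781/0.00494 = 158; it falls from 221.

H* ≈ 158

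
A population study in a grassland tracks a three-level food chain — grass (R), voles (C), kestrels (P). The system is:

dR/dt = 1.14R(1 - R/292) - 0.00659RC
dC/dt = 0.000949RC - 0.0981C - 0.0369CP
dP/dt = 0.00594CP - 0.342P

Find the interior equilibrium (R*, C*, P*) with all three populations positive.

R* ≈ 195, C* ≈ 57.6, P* ≈ 2.35

From dP/dt = 0: 0.00594C* = 0.342, so C* = 57.6.
From dR/dt = 0: 1.14(1 - R*/292) = 0.00659·57.6, giving R* = 292·(1 - 0.333) = 195.
From dC/dt = 0: 0.000949·195 - 0.0981 = 0.0369P*, so P* = 0.0868/0.0369 = 2.35.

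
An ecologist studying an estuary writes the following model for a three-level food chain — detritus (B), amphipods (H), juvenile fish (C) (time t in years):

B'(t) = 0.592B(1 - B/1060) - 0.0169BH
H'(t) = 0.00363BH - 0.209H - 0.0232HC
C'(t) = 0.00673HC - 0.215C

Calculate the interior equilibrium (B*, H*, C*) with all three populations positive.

From dC/dt = 0: 0.00673H* = 0.215, so H* = 31.9.
From dB/dt = 0: 0.592(1 - B*/1060) = 0.0169·31.9, giving B* = 1060·(1 - 0.912) = 93.3.
From dH/dt = 0: 0.00363·93.3 - 0.209 = 0.0232C*, so C* = 0.13/0.0232 = 5.59.

B* ≈ 93.3, H* ≈ 31.9, C* ≈ 5.59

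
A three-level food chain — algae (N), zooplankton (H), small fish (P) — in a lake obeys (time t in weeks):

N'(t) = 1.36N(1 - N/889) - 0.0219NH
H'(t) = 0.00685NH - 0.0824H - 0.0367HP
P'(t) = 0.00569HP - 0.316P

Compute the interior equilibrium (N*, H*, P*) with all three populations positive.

From dP/dt = 0: 0.00569H* = 0.316, so H* = 55.5.
From dN/dt = 0: 1.36(1 - N*/889) = 0.0219·55.5, giving N* = 889·(1 - 0.894) = 94.
From dH/dt = 0: 0.00685·94 - 0.0824 = 0.0367P*, so P* = 0.561/0.0367 = 15.3.

N* ≈ 94, H* ≈ 55.5, P* ≈ 15.3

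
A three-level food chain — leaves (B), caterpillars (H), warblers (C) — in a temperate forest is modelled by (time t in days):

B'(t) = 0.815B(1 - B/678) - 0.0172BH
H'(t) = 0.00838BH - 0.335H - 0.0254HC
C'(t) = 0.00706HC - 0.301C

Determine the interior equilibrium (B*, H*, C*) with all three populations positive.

From dC/dt = 0: 0.00706H* = 0.301, so H* = 42.6.
From dB/dt = 0: 0.815(1 - B*/678) = 0.0172·42.6, giving B* = 678·(1 - 0.9) = 68.
From dH/dt = 0: 0.00838·68 - 0.335 = 0.0254C*, so C* = 0.234/0.0254 = 9.23.

B* ≈ 68, H* ≈ 42.6, C* ≈ 9.23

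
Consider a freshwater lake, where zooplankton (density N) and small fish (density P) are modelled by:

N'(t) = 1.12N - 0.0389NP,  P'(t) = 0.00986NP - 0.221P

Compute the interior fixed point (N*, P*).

N* ≈ 22.4, P* ≈ 28.8

Set dP/dt = 0 with P > 0: 0.00986N - 0.221 = 0, so N* = 0.221/0.00986 = 22.4.
Set dN/dt = 0 with N > 0: 1.12 - 0.0389P = 0, so P* = 1.12/0.0389 = 28.8.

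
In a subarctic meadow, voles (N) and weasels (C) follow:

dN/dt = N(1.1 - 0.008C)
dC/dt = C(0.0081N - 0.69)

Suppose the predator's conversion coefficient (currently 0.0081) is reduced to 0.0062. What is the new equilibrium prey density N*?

N* ≈ 111

At the interior fixed point, setting dC/dt = 0 with C > 0 fixes N* = (predator death rate)/(NC coefficient) — independent of the other coefficients.
With the change, N* = 0.69/0.0062 = 111; it rises from 85.2.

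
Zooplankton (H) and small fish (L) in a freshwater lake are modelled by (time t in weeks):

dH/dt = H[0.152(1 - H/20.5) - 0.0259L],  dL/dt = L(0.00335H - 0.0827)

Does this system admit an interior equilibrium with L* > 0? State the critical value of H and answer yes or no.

The predator equation gives dL/dt > 0 only when H > 0.0827/0.00335 = 24.7.
Without the predator, H → K = 20.5. Since 20.5 < 24.7, the predator cannot invade.

Threshold H = 24.7; K < 24.7, so no, the predator goes extinct.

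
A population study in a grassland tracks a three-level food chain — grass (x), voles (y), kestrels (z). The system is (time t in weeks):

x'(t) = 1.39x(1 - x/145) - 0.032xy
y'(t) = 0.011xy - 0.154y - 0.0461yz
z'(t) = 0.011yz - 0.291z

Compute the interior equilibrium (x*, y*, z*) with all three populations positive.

From dz/dt = 0: 0.011y* = 0.291, so y* = 26.5.
From dx/dt = 0: 1.39(1 - x*/145) = 0.032·26.5, giving x* = 145·(1 - 0.609) = 56.7.
From dy/dt = 0: 0.011·56.7 - 0.154 = 0.0461z*, so z* = 0.47/0.0461 = 10.2.

x* ≈ 56.7, y* ≈ 26.5, z* ≈ 10.2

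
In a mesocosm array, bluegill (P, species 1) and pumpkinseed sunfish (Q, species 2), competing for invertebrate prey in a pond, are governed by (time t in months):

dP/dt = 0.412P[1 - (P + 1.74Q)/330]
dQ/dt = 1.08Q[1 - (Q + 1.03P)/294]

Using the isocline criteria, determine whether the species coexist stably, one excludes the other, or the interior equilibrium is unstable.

unstable coexistence (outcome depends on initial conditions)

Compare the nullcline intercepts: K1/α12 = 330/1.74 = 190 < K2 = 294; K2/α21 = 294/1.03 = 285 < K1 = 330.
Since both are reversed, neither can invade when rare; the interior point is a saddle.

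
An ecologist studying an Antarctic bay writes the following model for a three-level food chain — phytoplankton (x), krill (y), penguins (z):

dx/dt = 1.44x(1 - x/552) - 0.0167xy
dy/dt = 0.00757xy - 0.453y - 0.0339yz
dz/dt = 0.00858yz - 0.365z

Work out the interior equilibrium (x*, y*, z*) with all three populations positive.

x* ≈ 280, y* ≈ 42.5, z* ≈ 49.1

From dz/dt = 0: 0.00858y* = 0.365, so y* = 42.5.
From dx/dt = 0: 1.44(1 - x*/552) = 0.0167·42.5, giving x* = 552·(1 - 0.493) = 280.
From dy/dt = 0: 0.00757·280 - 0.453 = 0.0339z*, so z* = 1.66/0.0339 = 49.1.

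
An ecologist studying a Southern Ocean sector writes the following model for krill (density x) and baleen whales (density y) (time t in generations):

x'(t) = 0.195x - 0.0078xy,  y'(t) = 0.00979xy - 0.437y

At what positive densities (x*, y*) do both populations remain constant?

Set dy/dt = 0 with y > 0: 0.00979x - 0.437 = 0, so x* = 0.437/0.00979 = 44.6.
Set dx/dt = 0 with x > 0: 0.195 - 0.0078y = 0, so y* = 0.195/0.0078 = 25.

x* ≈ 44.6, y* ≈ 25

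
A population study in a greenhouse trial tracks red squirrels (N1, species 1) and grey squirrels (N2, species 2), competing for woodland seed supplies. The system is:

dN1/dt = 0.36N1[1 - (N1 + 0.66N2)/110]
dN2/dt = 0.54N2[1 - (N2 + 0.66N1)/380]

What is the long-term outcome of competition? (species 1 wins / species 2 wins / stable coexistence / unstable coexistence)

Compare the nullcline intercepts: K1/α12 = 110/0.66 = 167 < K2 = 380; K2/α21 = 380/0.66 = 576 > K1 = 110.
Since the inequalities point opposite ways, species 2 can invade but species 1 cannot.

species 2 excludes species 1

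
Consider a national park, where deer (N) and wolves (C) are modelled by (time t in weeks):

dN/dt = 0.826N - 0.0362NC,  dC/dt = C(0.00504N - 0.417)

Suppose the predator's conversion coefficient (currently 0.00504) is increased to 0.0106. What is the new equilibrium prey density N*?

At the interior fixed point, setting dC/dt = 0 with C > 0 fixes N* = (predator death rate)/(NC coefficient) — independent of the other coefficients.
With the change, N* = 0.417/0.0106 = 39.3; it falls from 82.7.

N* ≈ 39.3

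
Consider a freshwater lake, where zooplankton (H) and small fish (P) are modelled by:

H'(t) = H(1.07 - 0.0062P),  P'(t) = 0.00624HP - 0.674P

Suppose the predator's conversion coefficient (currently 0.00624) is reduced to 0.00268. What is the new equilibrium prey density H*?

At the interior fixed point, setting dP/dt = 0 with P > 0 fixes H* = (predator death rate)/(HP coefficient) — independent of the other coefficients.
With the change, H* = 0.674/0.00268 = 251; it rises from 108.

H* ≈ 251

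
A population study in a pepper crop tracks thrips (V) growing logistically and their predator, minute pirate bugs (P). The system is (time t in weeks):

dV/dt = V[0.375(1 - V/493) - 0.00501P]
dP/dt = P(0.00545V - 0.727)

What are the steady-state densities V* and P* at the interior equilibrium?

V* ≈ 133, P* ≈ 54.6

From dP/dt = 0 with P > 0: 0.00545V* = 0.727, so V* = 133.
Substitute into dV/dt = 0: 0.375(1 - 133/493) = 0.00501P*.
The bracket is 0.729, giving P* = 0.274/0.00501 = 54.6.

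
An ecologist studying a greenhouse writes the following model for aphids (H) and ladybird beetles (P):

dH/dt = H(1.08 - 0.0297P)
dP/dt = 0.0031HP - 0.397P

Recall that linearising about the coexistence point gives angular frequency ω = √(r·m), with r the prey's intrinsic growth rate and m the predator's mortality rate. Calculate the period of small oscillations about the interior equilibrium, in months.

T ≈ 9.6 months

Here r = 1.08 and m = 0.397, so r·m = 0.429.
ω = √0.429 = 0.655 per month, hence T = 2π/ω ≈ 9.6 months.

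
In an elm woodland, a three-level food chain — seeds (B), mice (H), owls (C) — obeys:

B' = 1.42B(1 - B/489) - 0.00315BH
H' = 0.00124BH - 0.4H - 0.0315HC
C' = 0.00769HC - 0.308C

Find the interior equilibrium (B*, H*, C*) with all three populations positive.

B* ≈ 446, H* ≈ 40.1, C* ≈ 4.84

From dC/dt = 0: 0.00769H* = 0.308, so H* = 40.1.
From dB/dt = 0: 1.42(1 - B*/489) = 0.00315·40.1, giving B* = 489·(1 - 0.0888) = 446.
From dH/dt = 0: 0.00124·446 - 0.4 = 0.0315C*, so C* = 0.152/0.0315 = 4.84.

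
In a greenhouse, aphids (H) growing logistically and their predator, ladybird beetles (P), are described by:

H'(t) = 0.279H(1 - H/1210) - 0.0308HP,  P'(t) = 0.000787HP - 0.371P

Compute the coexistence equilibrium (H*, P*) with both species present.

From dP/dt = 0 with P > 0: 0.000787H* = 0.371, so H* = 471.
Substitute into dH/dt = 0: 0.279(1 - 471/1210) = 0.0308P*.
The bracket is 0.61, giving P* = 0.17/0.0308 = 5.53.

H* ≈ 471, P* ≈ 5.53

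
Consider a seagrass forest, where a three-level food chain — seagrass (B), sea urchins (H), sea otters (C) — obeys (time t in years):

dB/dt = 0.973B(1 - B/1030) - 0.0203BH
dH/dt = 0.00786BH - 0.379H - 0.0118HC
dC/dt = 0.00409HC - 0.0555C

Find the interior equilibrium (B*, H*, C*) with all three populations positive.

B* ≈ 738, H* ≈ 13.6, C* ≈ 460

From dC/dt = 0: 0.00409H* = 0.0555, so H* = 13.6.
From dB/dt = 0: 0.973(1 - B*/1030) = 0.0203·13.6, giving B* = 1030·(1 - 0.283) = 738.
From dH/dt = 0: 0.00786·738 - 0.379 = 0.0118C*, so C* = 5.42/0.0118 = 460.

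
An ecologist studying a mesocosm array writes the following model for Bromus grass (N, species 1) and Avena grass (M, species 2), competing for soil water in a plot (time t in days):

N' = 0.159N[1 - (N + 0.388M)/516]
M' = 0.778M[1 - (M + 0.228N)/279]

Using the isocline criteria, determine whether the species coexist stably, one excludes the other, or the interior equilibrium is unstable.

stable coexistence

Compare the nullcline intercepts: K1/α12 = 516/0.388 = 1330 > K2 = 279; K2/α21 = 279/0.228 = 1220 > K1 = 516.
Since both inequalities hold, each species can invade when rare, so the interior equilibrium is stable.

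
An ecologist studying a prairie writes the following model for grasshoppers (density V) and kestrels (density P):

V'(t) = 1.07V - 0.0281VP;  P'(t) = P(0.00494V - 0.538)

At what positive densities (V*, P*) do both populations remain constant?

Set dP/dt = 0 with P > 0: 0.00494V - 0.538 = 0, so V* = 0.538/0.00494 = 109.
Set dV/dt = 0 with V > 0: 1.07 - 0.0281P = 0, so P* = 1.07/0.0281 = 38.1.

V* ≈ 109, P* ≈ 38.1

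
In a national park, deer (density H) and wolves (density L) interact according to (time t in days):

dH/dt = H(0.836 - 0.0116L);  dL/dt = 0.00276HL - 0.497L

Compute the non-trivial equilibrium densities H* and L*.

Set dL/dt = 0 with L > 0: 0.00276H - 0.497 = 0, so H* = 0.497/0.00276 = 180.
Set dH/dt = 0 with H > 0: 0.836 - 0.0116L = 0, so L* = 0.836/0.0116 = 72.1.

H* ≈ 180, L* ≈ 72.1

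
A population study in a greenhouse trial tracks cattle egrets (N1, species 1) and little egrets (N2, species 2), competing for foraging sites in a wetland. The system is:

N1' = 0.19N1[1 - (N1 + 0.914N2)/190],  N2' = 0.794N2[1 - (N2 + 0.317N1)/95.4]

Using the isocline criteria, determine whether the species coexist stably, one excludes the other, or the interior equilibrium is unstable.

Compare the nullcline intercepts: K1/α12 = 190/0.914 = 208 > K2 = 95.4; K2/α21 = 95.4/0.317 = 301 > K1 = 190.
Since both inequalities hold, each species can invade when rare, so the interior equilibrium is stable.

stable coexistence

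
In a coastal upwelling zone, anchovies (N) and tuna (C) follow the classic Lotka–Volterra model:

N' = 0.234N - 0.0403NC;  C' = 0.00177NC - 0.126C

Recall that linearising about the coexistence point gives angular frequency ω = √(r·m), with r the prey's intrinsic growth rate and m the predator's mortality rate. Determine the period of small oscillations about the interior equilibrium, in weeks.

Here r = 0.234 and m = 0.126, so r·m = 0.0295.
ω = √0.0295 = 0.172 per week, hence T = 2π/ω ≈ 36.6 weeks.

T ≈ 36.6 weeks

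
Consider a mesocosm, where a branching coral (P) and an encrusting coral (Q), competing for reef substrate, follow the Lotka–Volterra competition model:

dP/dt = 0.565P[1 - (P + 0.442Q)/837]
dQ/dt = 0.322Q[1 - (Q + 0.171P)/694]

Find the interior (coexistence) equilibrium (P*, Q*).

Setting both brackets to zero gives the nullclines P + 0.442Q = 837 and 0.171P + Q = 694.
Substituting Q = 694 - 0.171P into the first: P(1 - 0.442·0.171) = 837 - 0.442·694.
So P* = 530/0.924 = 574, and then Q* = 694 - 0.171·574 = 596.

P* ≈ 574, Q* ≈ 596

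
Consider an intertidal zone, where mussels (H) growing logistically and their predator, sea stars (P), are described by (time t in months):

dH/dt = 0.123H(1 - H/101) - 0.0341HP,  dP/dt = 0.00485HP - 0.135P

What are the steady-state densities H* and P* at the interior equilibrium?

From dP/dt = 0 with P > 0: 0.00485H* = 0.135, so H* = 27.8.
Substitute into dH/dt = 0: 0.123(1 - 27.8/101) = 0.0341P*.
The bracket is 0.724, giving P* = 0.0891/0.0341 = 2.61.

H* ≈ 27.8, P* ≈ 2.61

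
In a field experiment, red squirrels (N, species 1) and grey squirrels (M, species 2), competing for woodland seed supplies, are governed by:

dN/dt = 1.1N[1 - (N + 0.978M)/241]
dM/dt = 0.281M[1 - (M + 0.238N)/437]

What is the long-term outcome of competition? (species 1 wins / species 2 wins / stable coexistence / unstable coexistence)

Compare the nullcline intercepts: K1/α12 = 241/0.978 = 246 < K2 = 437; K2/α21 = 437/0.238 = 1840 > K1 = 241.
Since the inequalities point opposite ways, species 2 can invade but species 1 cannot.

species 2 excludes species 1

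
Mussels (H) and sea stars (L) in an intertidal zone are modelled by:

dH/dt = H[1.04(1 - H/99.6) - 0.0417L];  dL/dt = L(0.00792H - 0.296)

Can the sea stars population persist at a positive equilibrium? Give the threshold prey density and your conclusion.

The predator equation gives dL/dt > 0 only when H > 0.296/0.00792 = 37.4.
Without the predator, H → K = 99.6. Since 99.6 > 37.4, the predator can invade and persist.

Threshold H = 37.4; K > 37.4, so yes, the predator persists.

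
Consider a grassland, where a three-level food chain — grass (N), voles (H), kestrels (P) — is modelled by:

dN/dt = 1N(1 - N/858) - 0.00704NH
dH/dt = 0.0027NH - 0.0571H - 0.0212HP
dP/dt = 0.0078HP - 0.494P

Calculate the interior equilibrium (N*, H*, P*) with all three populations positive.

From dP/dt = 0: 0.0078H* = 0.494, so H* = 63.3.
From dN/dt = 0: 1(1 - N*/858) = 0.00704·63.3, giving N* = 858·(1 - 0.446) = 475.
From dH/dt = 0: 0.0027·475 - 0.0571 = 0.0212P*, so P* = 1.23/0.0212 = 57.9.

N* ≈ 475, H* ≈ 63.3, P* ≈ 57.9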